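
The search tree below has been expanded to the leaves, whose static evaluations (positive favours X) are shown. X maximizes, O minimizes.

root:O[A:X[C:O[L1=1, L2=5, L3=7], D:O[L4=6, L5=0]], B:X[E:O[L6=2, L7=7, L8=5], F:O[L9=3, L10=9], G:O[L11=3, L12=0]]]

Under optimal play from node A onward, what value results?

1

C (O): min(1, 5, 7) = 1
D (O): min(6, 0) = 0
A (X): max(1, 0) = 1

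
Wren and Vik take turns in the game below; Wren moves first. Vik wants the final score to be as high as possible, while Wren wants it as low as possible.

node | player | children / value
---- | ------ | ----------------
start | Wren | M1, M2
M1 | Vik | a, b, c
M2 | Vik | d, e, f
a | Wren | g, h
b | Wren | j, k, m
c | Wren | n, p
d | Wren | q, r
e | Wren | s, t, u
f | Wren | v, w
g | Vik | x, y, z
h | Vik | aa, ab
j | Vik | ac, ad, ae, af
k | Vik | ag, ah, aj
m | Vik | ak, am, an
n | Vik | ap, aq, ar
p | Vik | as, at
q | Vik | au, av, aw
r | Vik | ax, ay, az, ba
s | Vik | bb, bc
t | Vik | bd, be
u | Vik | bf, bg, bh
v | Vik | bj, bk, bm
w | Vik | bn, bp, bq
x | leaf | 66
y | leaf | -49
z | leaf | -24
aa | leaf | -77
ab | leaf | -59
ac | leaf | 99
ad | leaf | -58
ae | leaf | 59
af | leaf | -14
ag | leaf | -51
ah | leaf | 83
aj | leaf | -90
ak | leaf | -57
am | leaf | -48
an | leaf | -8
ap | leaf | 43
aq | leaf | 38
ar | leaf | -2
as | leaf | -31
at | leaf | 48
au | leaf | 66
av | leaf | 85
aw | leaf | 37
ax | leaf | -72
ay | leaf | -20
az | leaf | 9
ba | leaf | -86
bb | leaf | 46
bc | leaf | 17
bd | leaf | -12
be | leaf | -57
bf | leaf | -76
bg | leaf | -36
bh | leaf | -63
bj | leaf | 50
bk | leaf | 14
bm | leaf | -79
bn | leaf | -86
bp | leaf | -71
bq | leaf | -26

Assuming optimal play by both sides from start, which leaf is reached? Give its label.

g (Vik): max(66, -49, -24) = 66
h (Vik): max(-77, -59) = -59
a (Wren): min(66, -59) = -59
j (Vik): max(99, -58, 59, -14) = 99
k (Vik): max(-51, 83, -90) = 83
m (Vik): max(-57, -48, -8) = -8
b (Wren): min(99, 83, -8) = -8
n (Vik): max(43, 38, -2) = 43
p (Vik): max(-31, 48) = 48
c (Wren): min(43, 48) = 43
M1 (Vik): max(-59, -8, 43) = 43
q (Vik): max(66, 85, 37) = 85
r (Vik): max(-72, -20, 9, -86) = 9
d (Wren): min(85, 9) = 9
s (Vik): max(46, 17) = 46
t (Vik): max(-12, -57) = -12
u (Vik): max(-76, -36, -63) = -36
e (Wren): min(46, -12, -36) = -36
v (Vik): max(50, 14, -79) = 50
w (Vik): max(-86, -71, -26) = -26
f (Wren): min(50, -26) = -26
M2 (Vik): max(9, -36, -26) = 9
start (Wren): min(43, 9) = 9
At start, Wren picks M2 (lowest: 9).
At M2, Vik picks d (highest: 9).
At d, Wren picks r (lowest: 9).
At r, Vik picks az (highest: 9).
Terminal value 9.

az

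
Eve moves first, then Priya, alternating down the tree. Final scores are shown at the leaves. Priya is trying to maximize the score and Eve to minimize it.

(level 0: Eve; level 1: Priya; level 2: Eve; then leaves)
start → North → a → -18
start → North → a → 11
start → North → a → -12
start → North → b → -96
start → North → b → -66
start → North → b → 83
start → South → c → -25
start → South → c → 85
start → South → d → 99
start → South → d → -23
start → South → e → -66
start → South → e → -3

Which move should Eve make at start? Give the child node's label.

a (Eve): min(-18, 11, -12) = -18
b (Eve): min(-96, -66, 83) = -96
North (Priya): max(-18, -96) = -18
c (Eve): min(-25, 85) = -25
d (Eve): min(99, -23) = -23
e (Eve): min(-66, -3) = -66
South (Priya): max(-25, -23, -66) = -23
start (Eve): min(-18, -23) = -23
Eve at start wants the lowest of {North=-18, South=-23}, so chooses South.

South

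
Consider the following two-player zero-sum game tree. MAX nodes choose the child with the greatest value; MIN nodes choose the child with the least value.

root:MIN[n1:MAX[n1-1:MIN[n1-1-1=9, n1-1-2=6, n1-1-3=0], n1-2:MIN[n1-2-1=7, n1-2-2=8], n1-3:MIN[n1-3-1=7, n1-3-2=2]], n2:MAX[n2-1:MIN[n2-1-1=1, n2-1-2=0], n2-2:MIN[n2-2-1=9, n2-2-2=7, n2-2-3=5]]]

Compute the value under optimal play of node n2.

5

n2-1 (MIN): min(1, 0) = 0
n2-2 (MIN): min(9, 7, 5) = 5
n2 (MAX): max(0, 5) = 5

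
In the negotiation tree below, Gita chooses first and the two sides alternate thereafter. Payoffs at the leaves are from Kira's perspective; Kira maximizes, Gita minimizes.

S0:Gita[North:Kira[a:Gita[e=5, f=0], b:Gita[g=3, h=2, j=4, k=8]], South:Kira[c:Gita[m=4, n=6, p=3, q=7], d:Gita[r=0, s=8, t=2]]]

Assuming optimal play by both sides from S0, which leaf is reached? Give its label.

h

a (Gita): min(5, 0) = 0
b (Gita): min(3, 2, 4, 8) = 2
North (Kira): max(0, 2) = 2
c (Gita): min(4, 6, 3, 7) = 3
d (Gita): min(0, 8, 2) = 0
South (Kira): max(3, 0) = 3
S0 (Gita): min(2, 3) = 2
At S0, Gita picks North (lowest: 2).
At North, Kira picks b (highest: 2).
At b, Gita picks h (lowest: 2).
Terminal value 2.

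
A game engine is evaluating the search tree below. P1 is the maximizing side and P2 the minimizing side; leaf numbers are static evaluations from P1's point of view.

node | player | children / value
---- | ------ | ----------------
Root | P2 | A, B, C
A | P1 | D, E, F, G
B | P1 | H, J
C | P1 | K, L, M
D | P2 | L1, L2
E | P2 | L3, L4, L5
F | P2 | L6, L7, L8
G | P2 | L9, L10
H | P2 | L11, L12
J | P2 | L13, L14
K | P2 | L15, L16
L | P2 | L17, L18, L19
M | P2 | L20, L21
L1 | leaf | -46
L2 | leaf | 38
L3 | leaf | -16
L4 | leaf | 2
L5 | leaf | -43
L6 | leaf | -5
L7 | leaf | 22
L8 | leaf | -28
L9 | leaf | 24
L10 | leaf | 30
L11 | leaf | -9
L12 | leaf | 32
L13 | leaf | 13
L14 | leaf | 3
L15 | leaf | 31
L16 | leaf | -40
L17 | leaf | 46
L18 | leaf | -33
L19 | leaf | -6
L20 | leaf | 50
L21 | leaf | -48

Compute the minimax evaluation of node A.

24

D (P2): min(-46, 38) = -46
E (P2): min(-16, 2, -43) = -43
F (P2): min(-5, 22, -28) = -28
G (P2): min(24, 30) = 24
A (P1): max(-46, -43, -28, 24) = 24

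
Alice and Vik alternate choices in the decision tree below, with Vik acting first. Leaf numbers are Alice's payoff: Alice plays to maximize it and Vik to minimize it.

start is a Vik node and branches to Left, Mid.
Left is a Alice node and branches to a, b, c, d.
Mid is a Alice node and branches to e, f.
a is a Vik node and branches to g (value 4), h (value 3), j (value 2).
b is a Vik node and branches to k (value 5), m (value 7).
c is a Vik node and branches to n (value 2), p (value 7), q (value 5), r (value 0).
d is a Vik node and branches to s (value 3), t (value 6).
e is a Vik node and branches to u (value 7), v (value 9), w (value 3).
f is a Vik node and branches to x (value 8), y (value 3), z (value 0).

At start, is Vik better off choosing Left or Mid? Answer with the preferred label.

a (Vik): min(4, 3, 2) = 2
b (Vik): min(5, 7) = 5
c (Vik): min(2, 7, 5, 0) = 0
d (Vik): min(3, 6) = 3
Left (Alice): max(2, 5, 0, 3) = 5
e (Vik): min(7, 9, 3) = 3
f (Vik): min(8, 3, 0) = 0
Mid (Alice): max(3, 0) = 3
Vik prefers the lower value; Left=5, Mid=3. Mid is better since 3 < 5.

Mid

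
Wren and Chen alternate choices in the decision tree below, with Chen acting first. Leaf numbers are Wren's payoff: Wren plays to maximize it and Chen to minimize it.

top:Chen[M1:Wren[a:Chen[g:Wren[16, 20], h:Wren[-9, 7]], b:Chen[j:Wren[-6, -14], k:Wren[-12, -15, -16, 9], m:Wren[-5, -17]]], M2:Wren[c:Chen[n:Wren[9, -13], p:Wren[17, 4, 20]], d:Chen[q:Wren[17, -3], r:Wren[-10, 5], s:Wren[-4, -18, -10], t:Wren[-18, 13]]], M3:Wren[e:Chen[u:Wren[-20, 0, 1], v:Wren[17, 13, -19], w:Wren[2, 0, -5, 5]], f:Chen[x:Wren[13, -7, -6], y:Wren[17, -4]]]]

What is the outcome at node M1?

7

g (Wren): max(16, 20) = 20
h (Wren): max(-9, 7) = 7
a (Chen): min(20, 7) = 7
j (Wren): max(-6, -14) = -6
k (Wren): max(-12, -15, -16, 9) = 9
m (Wren): max(-5, -17) = -5
b (Chen): min(-6, 9, -5) = -6
M1 (Wren): max(7, -6) = 7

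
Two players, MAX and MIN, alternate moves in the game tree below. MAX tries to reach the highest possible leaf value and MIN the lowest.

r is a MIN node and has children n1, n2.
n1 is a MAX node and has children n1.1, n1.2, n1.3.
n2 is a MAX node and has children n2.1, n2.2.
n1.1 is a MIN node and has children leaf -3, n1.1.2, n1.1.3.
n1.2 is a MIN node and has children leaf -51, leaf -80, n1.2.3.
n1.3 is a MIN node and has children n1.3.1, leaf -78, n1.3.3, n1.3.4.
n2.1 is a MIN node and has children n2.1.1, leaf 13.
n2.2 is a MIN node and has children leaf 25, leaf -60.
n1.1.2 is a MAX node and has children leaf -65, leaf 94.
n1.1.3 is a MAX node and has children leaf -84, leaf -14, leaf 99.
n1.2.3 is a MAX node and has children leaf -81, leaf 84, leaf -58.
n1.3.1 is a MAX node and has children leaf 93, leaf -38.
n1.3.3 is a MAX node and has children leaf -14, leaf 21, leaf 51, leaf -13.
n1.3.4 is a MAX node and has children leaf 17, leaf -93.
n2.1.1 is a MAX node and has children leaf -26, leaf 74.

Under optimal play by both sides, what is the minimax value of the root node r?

n1.1.2 (MAX): max(-65, 94) = 94
n1.1.3 (MAX): max(-84, -14, 99) = 99
n1.1 (MIN): min(-3, 94, 99) = -3
n1.2.3 (MAX): max(-81, 84, -58) = 84
n1.2 (MIN): min(-51, -80, 84) = -80
n1.3.1 (MAX): max(93, -38) = 93
n1.3.3 (MAX): max(-14, 21, 51, -13) = 51
n1.3.4 (MAX): max(17, -93) = 17
n1.3 (MIN): min(93, -78, 51, 17) = -78
n1 (MAX): max(-3, -80, -78) = -3
n2.1.1 (MAX): max(-26, 74) = 74
n2.1 (MIN): min(74, 13) = 13
n2.2 (MIN): min(25, -60) = -60
n2 (MAX): max(13, -60) = 13
r (MIN): min(-3, 13) = -3

-3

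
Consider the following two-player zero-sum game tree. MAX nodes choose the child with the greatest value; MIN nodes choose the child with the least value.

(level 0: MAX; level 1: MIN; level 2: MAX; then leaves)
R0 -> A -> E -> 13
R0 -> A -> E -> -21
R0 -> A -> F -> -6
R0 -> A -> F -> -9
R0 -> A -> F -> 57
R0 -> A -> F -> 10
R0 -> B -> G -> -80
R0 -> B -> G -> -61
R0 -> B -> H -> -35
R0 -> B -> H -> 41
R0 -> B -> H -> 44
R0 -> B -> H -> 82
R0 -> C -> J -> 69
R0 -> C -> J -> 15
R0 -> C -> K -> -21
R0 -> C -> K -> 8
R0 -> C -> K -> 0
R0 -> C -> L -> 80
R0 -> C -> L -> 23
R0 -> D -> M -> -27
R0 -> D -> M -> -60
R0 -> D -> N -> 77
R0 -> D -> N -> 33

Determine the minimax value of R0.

13

E (MAX): max(13, -21) = 13
F (MAX): max(-6, -9, 57, 10) = 57
A (MIN): min(13, 57) = 13
G (MAX): max(-80, -61) = -61
H (MAX): max(-35, 41, 44, 82) = 82
B (MIN): min(-61, 82) = -61
J (MAX): max(69, 15) = 69
K (MAX): max(-21, 8, 0) = 8
L (MAX): max(80, 23) = 80
C (MIN): min(69, 8, 80) = 8
M (MAX): max(-27, -60) = -27
N (MAX): max(77, 33) = 77
D (MIN): min(-27, 77) = -27
R0 (MAX): max(13, -61, 8, -27) = 13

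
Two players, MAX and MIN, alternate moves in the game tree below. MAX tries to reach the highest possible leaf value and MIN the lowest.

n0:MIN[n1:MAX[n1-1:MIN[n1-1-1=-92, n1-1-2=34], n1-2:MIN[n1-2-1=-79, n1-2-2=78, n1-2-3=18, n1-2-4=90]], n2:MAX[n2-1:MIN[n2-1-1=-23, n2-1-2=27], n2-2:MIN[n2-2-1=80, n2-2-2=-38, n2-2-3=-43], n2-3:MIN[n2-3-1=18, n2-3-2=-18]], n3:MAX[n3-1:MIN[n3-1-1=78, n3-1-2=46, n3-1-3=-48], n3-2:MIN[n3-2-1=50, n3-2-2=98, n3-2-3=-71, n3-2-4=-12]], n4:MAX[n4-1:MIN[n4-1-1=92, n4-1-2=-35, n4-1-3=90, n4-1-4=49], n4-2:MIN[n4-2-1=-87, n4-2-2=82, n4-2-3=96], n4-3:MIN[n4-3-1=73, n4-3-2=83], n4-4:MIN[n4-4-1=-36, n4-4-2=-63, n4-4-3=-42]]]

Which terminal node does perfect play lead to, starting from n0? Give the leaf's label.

n1-1 (MIN): min(-92, 34) = -92
n1-2 (MIN): min(-79, 78, 18, 90) = -79
n1 (MAX): max(-92, -79) = -79
n2-1 (MIN): min(-23, 27) = -23
n2-2 (MIN): min(80, -38, -43) = -43
n2-3 (MIN): min(18, -18) = -18
n2 (MAX): max(-23, -43, -18) = -18
n3-1 (MIN): min(78, 46, -48) = -48
n3-2 (MIN): min(50, 98, -71, -12) = -71
n3 (MAX): max(-48, -71) = -48
n4-1 (MIN): min(92, -35, 90, 49) = -35
n4-2 (MIN): min(-87, 82, 96) = -87
n4-3 (MIN): min(73, 83) = 73
n4-4 (MIN): min(-36, -63, -42) = -63
n4 (MAX): max(-35, -87, 73, -63) = 73
n0 (MIN): min(-79, -18, -48, 73) = -79
At n0, MIN picks n1 (lowest: -79).
At n1, MAX picks n1-2 (highest: -79).
At n1-2, MIN picks n1-2-1 (lowest: -79).
Terminal value -79.

n1-2-1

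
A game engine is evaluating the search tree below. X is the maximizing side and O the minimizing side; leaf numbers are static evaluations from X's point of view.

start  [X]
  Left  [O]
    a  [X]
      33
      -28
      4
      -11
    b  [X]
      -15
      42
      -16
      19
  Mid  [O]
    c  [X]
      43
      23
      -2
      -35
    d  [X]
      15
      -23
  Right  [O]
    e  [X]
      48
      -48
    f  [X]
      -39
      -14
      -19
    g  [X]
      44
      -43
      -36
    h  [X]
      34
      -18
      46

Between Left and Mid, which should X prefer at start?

a (X): max(33, -28, 4, -11) = 33
b (X): max(-15, 42, -16, 19) = 42
Left (O): min(33, 42) = 33
c (X): max(43, 23, -2, -35) = 43
d (X): max(15, -23) = 15
Mid (O): min(43, 15) = 15
X prefers the higher value; Left=33, Mid=15. Left is better since 33 > 15.

Left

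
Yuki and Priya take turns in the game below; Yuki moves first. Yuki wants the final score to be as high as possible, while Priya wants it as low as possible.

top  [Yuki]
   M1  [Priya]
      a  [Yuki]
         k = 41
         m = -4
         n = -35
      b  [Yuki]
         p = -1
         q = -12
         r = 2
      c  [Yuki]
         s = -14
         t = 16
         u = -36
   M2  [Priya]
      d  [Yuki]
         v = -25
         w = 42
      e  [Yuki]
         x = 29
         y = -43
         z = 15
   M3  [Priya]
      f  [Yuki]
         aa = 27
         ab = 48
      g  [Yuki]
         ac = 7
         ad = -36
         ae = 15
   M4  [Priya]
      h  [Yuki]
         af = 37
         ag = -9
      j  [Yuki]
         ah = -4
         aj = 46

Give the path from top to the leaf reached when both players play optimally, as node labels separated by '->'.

a (Yuki): max(41, -4, -35) = 41
b (Yuki): max(-1, -12, 2) = 2
c (Yuki): max(-14, 16, -36) = 16
M1 (Priya): min(41, 2, 16) = 2
d (Yuki): max(-25, 42) = 42
e (Yuki): max(29, -43, 15) = 29
M2 (Priya): min(42, 29) = 29
f (Yuki): max(27, 48) = 48
g (Yuki): max(7, -36, 15) = 15
M3 (Priya): min(48, 15) = 15
h (Yuki): max(37, -9) = 37
j (Yuki): max(-4, 46) = 46
M4 (Priya): min(37, 46) = 37
top (Yuki): max(2, 29, 15, 37) = 37
At top, Yuki picks M4 (highest: 37).
At M4, Priya picks h (lowest: 37).
At h, Yuki picks af (highest: 37).
Terminal value 37.

top -> M4 -> h -> af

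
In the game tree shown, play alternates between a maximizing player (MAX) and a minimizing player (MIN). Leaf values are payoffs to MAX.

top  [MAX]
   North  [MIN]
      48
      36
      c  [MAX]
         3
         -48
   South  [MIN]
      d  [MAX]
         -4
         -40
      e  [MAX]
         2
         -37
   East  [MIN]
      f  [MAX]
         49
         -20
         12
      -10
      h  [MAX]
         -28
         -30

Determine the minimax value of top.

c (MAX): max(3, -48) = 3
North (MIN): min(48, 36, 3) = 3
d (MAX): max(-4, -40) = -4
e (MAX): max(2, -37) = 2
South (MIN): min(-4, 2) = -4
f (MAX): max(49, -20, 12) = 49
h (MAX): max(-28, -30) = -28
East (MIN): min(49, -10, -28) = -28
top (MAX): max(3, -4, -28) = 3

3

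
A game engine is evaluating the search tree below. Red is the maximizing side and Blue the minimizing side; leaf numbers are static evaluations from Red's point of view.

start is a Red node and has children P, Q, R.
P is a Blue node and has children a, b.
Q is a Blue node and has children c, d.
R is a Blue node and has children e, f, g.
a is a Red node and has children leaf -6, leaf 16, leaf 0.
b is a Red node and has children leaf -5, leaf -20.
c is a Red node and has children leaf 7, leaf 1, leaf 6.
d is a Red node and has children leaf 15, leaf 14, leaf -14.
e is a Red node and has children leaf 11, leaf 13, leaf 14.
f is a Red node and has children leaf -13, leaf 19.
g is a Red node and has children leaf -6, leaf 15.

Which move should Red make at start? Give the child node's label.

R

a (Red): max(-6, 16, 0) = 16
b (Red): max(-5, -20) = -5
P (Blue): min(16, -5) = -5
c (Red): max(7, 1, 6) = 7
d (Red): max(15, 14, -14) = 15
Q (Blue): min(7, 15) = 7
e (Red): max(11, 13, 14) = 14
f (Red): max(-13, 19) = 19
g (Red): max(-6, 15) = 15
R (Blue): min(14, 19, 15) = 14
start (Red): max(-5, 7, 14) = 14
Red at start wants the highest of {P=-5, Q=7, R=14}, so chooses R.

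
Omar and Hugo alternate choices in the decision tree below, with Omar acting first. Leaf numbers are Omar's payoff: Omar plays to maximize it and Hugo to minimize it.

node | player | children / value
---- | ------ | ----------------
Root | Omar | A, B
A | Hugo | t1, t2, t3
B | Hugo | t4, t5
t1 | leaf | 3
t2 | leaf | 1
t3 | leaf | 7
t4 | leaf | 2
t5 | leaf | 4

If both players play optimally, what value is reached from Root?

2

A (Hugo): min(3, 1, 7) = 1
B (Hugo): min(2, 4) = 2
Root (Omar): max(1, 2) = 2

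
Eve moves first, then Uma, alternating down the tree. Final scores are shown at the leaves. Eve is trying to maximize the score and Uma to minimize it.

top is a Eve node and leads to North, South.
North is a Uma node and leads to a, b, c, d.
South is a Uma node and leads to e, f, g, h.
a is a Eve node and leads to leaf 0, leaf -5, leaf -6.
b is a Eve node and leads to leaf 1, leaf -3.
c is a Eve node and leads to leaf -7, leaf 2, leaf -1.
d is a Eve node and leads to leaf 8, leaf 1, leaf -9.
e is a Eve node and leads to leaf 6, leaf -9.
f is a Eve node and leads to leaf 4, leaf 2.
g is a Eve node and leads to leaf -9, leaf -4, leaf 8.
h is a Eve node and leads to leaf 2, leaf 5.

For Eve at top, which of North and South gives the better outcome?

South

a (Eve): max(0, -5, -6) = 0
b (Eve): max(1, -3) = 1
c (Eve): max(-7, 2, -1) = 2
d (Eve): max(8, 1, -9) = 8
North (Uma): min(0, 1, 2, 8) = 0
e (Eve): max(6, -9) = 6
f (Eve): max(4, 2) = 4
g (Eve): max(-9, -4, 8) = 8
h (Eve): max(2, 5) = 5
South (Uma): min(6, 4, 8, 5) = 4
Eve prefers the higher value; North=0, South=4. South is better since 4 > 0.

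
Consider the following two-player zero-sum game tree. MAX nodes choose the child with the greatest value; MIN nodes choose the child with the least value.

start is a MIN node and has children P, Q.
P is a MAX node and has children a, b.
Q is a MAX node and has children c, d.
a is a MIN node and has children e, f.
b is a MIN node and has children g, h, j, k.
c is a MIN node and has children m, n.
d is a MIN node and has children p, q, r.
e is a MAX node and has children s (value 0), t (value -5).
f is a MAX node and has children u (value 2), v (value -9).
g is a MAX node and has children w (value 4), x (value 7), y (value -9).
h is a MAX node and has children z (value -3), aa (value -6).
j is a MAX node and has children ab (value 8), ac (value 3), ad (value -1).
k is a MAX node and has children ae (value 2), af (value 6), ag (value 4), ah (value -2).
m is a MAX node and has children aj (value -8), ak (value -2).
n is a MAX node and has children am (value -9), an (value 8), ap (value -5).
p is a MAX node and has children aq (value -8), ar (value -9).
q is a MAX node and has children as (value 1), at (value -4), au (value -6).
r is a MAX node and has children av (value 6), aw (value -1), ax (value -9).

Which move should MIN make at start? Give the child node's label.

e (MAX): max(0, -5) = 0
f (MAX): max(2, -9) = 2
a (MIN): min(0, 2) = 0
g (MAX): max(4, 7, -9) = 7
h (MAX): max(-3, -6) = -3
j (MAX): max(8, 3, -1) = 8
k (MAX): max(2, 6, 4, -2) = 6
b (MIN): min(7, -3, 8, 6) = -3
P (MAX): max(0, -3) = 0
m (MAX): max(-8, -2) = -2
n (MAX): max(-9, 8, -5) = 8
c (MIN): min(-2, 8) = -2
p (MAX): max(-8, -9) = -8
q (MAX): max(1, -4, -6) = 1
r (MAX): max(6, -1, -9) = 6
d (MIN): min(-8, 1, 6) = -8
Q (MAX): max(-2, -8) = -2
start (MIN): min(0, -2) = -2
MIN at start wants the lowest of {P=0, Q=-2}, so chooses Q.

Q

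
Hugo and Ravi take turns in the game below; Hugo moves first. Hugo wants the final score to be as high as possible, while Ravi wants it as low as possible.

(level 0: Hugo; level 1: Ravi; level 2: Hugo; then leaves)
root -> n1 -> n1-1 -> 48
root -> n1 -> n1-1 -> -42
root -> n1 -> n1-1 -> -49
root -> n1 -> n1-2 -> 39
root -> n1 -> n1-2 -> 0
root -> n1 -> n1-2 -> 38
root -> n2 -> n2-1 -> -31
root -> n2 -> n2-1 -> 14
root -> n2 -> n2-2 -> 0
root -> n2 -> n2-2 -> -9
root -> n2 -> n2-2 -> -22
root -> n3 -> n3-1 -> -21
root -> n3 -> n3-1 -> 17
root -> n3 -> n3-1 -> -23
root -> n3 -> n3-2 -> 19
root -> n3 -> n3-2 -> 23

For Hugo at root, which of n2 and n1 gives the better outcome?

n2-1 (Hugo): max(-31, 14) = 14
n2-2 (Hugo): max(0, -9, -22) = 0
n2 (Ravi): min(14, 0) = 0
n1-1 (Hugo): max(48, -42, -49) = 48
n1-2 (Hugo): max(39, 0, 38) = 39
n1 (Ravi): min(48, 39) = 39
Hugo prefers the higher value; n2=0, n1=39. n1 is better since 39 > 0.

n1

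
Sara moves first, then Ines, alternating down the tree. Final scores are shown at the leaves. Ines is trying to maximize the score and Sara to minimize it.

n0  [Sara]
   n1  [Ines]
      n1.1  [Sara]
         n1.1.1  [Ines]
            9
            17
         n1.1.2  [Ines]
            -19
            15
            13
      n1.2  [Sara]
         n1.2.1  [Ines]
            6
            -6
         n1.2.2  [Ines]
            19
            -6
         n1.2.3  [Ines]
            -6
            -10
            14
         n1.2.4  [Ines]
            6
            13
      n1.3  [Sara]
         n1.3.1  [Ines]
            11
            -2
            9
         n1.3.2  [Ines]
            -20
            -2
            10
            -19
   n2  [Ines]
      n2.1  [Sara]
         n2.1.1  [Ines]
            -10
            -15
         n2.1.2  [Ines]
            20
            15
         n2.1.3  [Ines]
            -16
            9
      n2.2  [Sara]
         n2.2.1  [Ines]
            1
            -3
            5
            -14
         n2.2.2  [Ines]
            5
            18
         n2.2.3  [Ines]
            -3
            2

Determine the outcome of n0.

n1.1.1 (Ines): max(9, 17) = 17
n1.1.2 (Ines): max(-19, 15, 13) = 15
n1.1 (Sara): min(17, 15) = 15
n1.2.1 (Ines): max(6, -6) = 6
n1.2.2 (Ines): max(19, -6) = 19
n1.2.3 (Ines): max(-6, -10, 14) = 14
n1.2.4 (Ines): max(6, 13) = 13
n1.2 (Sara): min(6, 19, 14, 13) = 6
n1.3.1 (Ines): max(11, -2, 9) = 11
n1.3.2 (Ines): max(-20, -2, 10, -19) = 10
n1.3 (Sara): min(11, 10) = 10
n1 (Ines): max(15, 6, 10) = 15
n2.1.1 (Ines): max(-10, -15) = -10
n2.1.2 (Ines): max(20, 15) = 20
n2.1.3 (Ines): max(-16, 9) = 9
n2.1 (Sara): min(-10, 20, 9) = -10
n2.2.1 (Ines): max(1, -3, 5, -14) = 5
n2.2.2 (Ines): max(5, 18) = 18
n2.2.3 (Ines): max(-3, 2) = 2
n2.2 (Sara): min(5, 18, 2) = 2
n2 (Ines): max(-10, 2) = 2
n0 (Sara): min(15, 2) = 2

2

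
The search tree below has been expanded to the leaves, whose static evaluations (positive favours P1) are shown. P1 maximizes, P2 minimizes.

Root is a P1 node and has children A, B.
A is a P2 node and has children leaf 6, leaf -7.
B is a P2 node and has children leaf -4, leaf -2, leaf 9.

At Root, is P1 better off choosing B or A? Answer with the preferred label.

B (P2): min(-4, -2, 9) = -4
A (P2): min(6, -7) = -7
P1 prefers the higher value; B=-4, A=-7. B is better since -4 > -7.

B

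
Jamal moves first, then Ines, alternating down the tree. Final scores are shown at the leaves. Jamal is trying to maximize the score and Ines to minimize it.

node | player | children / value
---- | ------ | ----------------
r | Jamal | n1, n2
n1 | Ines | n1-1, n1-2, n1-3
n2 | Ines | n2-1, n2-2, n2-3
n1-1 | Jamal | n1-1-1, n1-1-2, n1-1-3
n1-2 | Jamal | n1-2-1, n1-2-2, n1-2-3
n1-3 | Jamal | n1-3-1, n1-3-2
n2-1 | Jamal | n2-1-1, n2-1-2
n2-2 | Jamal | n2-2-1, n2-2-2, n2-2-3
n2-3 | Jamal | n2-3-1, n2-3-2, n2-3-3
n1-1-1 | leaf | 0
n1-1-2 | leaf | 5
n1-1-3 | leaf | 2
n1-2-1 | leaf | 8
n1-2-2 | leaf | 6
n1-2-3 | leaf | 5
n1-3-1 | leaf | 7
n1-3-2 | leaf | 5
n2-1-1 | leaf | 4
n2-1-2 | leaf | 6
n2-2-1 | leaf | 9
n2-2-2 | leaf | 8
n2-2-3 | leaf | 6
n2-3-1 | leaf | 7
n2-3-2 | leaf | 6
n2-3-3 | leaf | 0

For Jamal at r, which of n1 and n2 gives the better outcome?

n1-1 (Jamal): max(0, 5, 2) = 5
n1-2 (Jamal): max(8, 6, 5) = 8
n1-3 (Jamal): max(7, 5) = 7
n1 (Ines): min(5, 8, 7) = 5
n2-1 (Jamal): max(4, 6) = 6
n2-2 (Jamal): max(9, 8, 6) = 9
n2-3 (Jamal): max(7, 6, 0) = 7
n2 (Ines): min(6, 9, 7) = 6
Jamal prefers the higher value; n1=5, n2=6. n2 is better since 6 > 5.

n2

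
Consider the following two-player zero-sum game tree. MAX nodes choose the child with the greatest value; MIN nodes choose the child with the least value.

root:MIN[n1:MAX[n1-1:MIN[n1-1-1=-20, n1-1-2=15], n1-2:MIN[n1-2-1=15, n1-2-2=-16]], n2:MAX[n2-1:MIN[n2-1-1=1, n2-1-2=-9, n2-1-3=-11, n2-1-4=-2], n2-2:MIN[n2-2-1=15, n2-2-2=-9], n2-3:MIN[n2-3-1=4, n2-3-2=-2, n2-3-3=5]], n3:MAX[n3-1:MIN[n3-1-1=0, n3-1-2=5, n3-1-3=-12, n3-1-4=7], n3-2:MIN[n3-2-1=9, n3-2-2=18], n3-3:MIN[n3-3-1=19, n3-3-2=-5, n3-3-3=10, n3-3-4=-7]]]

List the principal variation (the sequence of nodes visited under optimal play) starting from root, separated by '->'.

root -> n1 -> n1-2 -> n1-2-2

n1-1 (MIN): min(-20, 15) = -20
n1-2 (MIN): min(15, -16) = -16
n1 (MAX): max(-20, -16) = -16
n2-1 (MIN): min(1, -9, -11, -2) = -11
n2-2 (MIN): min(15, -9) = -9
n2-3 (MIN): min(4, -2, 5) = -2
n2 (MAX): max(-11, -9, -2) = -2
n3-1 (MIN): min(0, 5, -12, 7) = -12
n3-2 (MIN): min(9, 18) = 9
n3-3 (MIN): min(19, -5, 10, -7) = -7
n3 (MAX): max(-12, 9, -7) = 9
root (MIN): min(-16, -2, 9) = -16
At root, MIN picks n1 (lowest: -16).
At n1, MAX picks n1-2 (highest: -16).
At n1-2, MIN picks n1-2-2 (lowest: -16).
Terminal value -16.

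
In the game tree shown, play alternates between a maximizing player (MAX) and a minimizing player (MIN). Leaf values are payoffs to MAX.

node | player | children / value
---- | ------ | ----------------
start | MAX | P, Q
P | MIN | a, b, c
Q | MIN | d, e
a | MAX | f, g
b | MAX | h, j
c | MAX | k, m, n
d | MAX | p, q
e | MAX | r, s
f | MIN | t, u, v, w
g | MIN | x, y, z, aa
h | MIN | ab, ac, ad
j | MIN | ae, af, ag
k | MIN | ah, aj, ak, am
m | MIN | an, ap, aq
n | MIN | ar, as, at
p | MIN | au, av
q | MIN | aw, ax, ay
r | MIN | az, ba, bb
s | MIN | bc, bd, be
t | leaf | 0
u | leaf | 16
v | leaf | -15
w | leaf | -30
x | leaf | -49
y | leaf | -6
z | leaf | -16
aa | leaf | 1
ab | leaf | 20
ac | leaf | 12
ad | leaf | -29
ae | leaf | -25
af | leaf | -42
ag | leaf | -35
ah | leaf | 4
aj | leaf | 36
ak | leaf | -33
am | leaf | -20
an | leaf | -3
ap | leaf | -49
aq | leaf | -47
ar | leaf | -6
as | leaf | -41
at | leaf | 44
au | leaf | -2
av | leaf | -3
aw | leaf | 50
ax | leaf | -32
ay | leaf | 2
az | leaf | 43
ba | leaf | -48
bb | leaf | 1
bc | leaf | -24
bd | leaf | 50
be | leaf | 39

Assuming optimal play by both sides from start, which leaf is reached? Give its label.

bc

f (MIN): min(0, 16, -15, -30) = -30
g (MIN): min(-49, -6, -16, 1) = -49
a (MAX): max(-30, -49) = -30
h (MIN): min(20, 12, -29) = -29
j (MIN): min(-25, -42, -35) = -42
b (MAX): max(-29, -42) = -29
k (MIN): min(4, 36, -33, -20) = -33
m (MIN): min(-3, -49, -47) = -49
n (MIN): min(-6, -41, 44) = -41
c (MAX): max(-33, -49, -41) = -33
P (MIN): min(-30, -29, -33) = -33
p (MIN): min(-2, -3) = -3
q (MIN): min(50, -32, 2) = -32
d (MAX): max(-3, -32) = -3
r (MIN): min(43, -48, 1) = -48
s (MIN): min(-24, 50, 39) = -24
e (MAX): max(-48, -24) = -24
Q (MIN): min(-3, -24) = -24
start (MAX): max(-33, -24) = -24
At start, MAX picks Q (highest: -24).
At Q, MIN picks e (lowest: -24).
At e, MAX picks s (highest: -24).
At s, MIN picks bc (lowest: -24).
Terminal value -24.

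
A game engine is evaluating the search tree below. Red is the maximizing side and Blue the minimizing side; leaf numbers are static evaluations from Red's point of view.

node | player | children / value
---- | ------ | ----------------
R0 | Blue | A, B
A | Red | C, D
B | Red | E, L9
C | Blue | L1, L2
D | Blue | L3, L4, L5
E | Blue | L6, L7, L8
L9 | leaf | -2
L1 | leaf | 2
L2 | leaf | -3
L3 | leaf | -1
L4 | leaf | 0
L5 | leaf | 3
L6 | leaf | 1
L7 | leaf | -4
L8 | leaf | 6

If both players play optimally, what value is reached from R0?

C (Blue): min(2, -3) = -3
D (Blue): min(-1, 0, 3) = -1
A (Red): max(-3, -1) = -1
E (Blue): min(1, -4, 6) = -4
B (Red): max(-4, -2) = -2
R0 (Blue): min(-1, -2) = -2

-2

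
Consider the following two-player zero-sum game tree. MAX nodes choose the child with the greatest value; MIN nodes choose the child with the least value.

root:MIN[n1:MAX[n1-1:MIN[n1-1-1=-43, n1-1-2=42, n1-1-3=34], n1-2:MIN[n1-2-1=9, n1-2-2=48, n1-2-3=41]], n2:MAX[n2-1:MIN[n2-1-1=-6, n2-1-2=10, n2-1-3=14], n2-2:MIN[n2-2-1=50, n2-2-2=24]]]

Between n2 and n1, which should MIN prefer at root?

n1

n2-1 (MIN): min(-6, 10, 14) = -6
n2-2 (MIN): min(50, 24) = 24
n2 (MAX): max(-6, 24) = 24
n1-1 (MIN): min(-43, 42, 34) = -43
n1-2 (MIN): min(9, 48, 41) = 9
n1 (MAX): max(-43, 9) = 9
MIN prefers the lower value; n2=24, n1=9. n1 is better since 9 < 24.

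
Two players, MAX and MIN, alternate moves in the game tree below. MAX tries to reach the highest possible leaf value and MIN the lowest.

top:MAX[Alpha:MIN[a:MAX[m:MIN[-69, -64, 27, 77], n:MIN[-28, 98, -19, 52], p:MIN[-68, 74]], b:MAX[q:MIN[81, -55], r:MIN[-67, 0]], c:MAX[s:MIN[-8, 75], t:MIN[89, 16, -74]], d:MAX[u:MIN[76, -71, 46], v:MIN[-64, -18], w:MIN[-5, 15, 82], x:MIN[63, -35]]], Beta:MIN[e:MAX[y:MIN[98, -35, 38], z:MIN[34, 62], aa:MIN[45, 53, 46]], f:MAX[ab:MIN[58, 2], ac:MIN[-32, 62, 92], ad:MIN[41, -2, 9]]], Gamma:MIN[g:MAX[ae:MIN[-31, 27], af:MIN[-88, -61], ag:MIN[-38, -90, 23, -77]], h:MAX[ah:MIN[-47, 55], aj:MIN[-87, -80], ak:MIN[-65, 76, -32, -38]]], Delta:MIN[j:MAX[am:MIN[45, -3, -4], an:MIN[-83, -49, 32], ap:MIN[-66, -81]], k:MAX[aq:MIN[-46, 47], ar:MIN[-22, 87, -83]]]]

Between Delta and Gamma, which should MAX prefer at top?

am (MIN): min(45, -3, -4) = -4
an (MIN): min(-83, -49, 32) = -83
ap (MIN): min(-66, -81) = -81
j (MAX): max(-4, -83, -81) = -4
aq (MIN): min(-46, 47) = -46
ar (MIN): min(-22, 87, -83) = -83
k (MAX): max(-46, -83) = -46
Delta (MIN): min(-4, -46) = -46
ae (MIN): min(-31, 27) = -31
af (MIN): min(-88, -61) = -88
ag (MIN): min(-38, -90, 23, -77) = -90
g (MAX): max(-31, -88, -90) = -31
ah (MIN): min(-47, 55) = -47
aj (MIN): min(-87, -80) = -87
ak (MIN): min(-65, 76, -32, -38) = -65
h (MAX): max(-47, -87, -65) = -47
Gamma (MIN): min(-31, -47) = -47
MAX prefers the higher value; Delta=-46, Gamma=-47. Delta is better since -46 > -47.

Delta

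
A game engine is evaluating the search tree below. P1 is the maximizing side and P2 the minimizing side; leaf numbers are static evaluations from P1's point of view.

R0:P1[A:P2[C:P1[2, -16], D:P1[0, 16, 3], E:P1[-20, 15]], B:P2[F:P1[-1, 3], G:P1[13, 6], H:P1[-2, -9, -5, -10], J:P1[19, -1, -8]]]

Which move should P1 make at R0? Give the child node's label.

A

C (P1): max(2, -16) = 2
D (P1): max(0, 16, 3) = 16
E (P1): max(-20, 15) = 15
A (P2): min(2, 16, 15) = 2
F (P1): max(-1, 3) = 3
G (P1): max(13, 6) = 13
H (P1): max(-2, -9, -5, -10) = -2
J (P1): max(19, -1, -8) = 19
B (P2): min(3, 13, -2, 19) = -2
R0 (P1): max(2, -2) = 2
P1 at R0 wants the highest of {A=2, B=-2}, so chooses A.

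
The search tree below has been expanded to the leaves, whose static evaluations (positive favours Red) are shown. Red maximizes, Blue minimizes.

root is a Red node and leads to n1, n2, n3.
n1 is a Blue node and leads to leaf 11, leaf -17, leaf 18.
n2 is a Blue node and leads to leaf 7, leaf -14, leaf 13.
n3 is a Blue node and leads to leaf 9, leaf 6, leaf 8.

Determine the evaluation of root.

6

n1 (Blue): min(11, -17, 18) = -17
n2 (Blue): min(7, -14, 13) = -14
n3 (Blue): min(9, 6, 8) = 6
root (Red): max(-17, -14, 6) = 6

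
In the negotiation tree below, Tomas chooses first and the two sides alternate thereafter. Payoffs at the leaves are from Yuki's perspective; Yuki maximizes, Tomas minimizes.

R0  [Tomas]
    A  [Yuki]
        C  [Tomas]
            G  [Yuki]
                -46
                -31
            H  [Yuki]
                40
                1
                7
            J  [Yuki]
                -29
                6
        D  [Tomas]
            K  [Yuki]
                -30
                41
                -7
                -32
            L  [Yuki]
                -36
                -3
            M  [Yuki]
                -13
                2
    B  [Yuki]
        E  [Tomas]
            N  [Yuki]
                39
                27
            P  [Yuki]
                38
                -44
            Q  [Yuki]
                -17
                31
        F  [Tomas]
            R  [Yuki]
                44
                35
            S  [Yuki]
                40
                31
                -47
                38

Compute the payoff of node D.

K (Yuki): max(-30, 41, -7, -32) = 41
L (Yuki): max(-36, -3) = -3
M (Yuki): max(-13, 2) = 2
D (Tomas): min(41, -3, 2) = -3

-3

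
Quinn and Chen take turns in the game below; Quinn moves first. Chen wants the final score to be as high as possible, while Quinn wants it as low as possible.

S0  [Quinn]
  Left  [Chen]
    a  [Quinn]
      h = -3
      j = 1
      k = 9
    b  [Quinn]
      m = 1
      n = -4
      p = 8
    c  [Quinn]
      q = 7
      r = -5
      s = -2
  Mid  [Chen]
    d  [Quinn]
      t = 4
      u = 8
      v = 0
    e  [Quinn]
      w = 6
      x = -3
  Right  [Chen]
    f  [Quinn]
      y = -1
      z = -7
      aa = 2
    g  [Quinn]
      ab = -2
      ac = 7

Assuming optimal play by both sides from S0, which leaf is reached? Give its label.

a (Quinn): min(-3, 1, 9) = -3
b (Quinn): min(1, -4, 8) = -4
c (Quinn): min(7, -5, -2) = -5
Left (Chen): max(-3, -4, -5) = -3
d (Quinn): min(4, 8, 0) = 0
e (Quinn): min(6, -3) = -3
Mid (Chen): max(0, -3) = 0
f (Quinn): min(-1, -7, 2) = -7
g (Quinn): min(-2, 7) = -2
Right (Chen): max(-7, -2) = -2
S0 (Quinn): min(-3, 0, -2) = -3
At S0, Quinn picks Left (lowest: -3).
At Left, Chen picks a (highest: -3).
At a, Quinn picks h (lowest: -3).
Terminal value -3.

h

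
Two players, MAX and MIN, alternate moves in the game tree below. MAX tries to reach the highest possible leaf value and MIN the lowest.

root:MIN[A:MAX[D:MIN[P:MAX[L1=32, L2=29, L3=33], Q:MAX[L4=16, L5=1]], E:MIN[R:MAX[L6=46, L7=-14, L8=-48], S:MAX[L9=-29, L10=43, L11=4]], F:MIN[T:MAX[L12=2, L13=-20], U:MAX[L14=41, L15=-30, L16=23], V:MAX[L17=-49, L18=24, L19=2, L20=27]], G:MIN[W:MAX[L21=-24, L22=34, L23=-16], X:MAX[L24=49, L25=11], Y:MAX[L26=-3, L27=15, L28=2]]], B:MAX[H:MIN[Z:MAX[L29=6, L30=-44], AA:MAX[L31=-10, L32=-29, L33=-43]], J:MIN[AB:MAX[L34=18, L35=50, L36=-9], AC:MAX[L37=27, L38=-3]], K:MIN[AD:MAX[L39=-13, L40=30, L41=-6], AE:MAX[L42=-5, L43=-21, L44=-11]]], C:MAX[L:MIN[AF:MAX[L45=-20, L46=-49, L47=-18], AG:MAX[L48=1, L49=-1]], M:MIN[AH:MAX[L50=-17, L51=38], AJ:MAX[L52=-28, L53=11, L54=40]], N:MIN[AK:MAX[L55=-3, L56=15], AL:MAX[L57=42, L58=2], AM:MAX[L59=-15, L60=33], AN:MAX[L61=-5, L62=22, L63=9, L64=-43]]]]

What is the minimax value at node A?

P (MAX): max(32, 29, 33) = 33
Q (MAX): max(16, 1) = 16
D (MIN): min(33, 16) = 16
R (MAX): max(46, -14, -48) = 46
S (MAX): max(-29, 43, 4) = 43
E (MIN): min(46, 43) = 43
T (MAX): max(2, -20) = 2
U (MAX): max(41, -30, 23) = 41
V (MAX): max(-49, 24, 2, 27) = 27
F (MIN): min(2, 41, 27) = 2
W (MAX): max(-24, 34, -16) = 34
X (MAX): max(49, 11) = 49
Y (MAX): max(-3, 15, 2) = 15
G (MIN): min(34, 49, 15) = 15
A (MAX): max(16, 43, 2, 15) = 43

43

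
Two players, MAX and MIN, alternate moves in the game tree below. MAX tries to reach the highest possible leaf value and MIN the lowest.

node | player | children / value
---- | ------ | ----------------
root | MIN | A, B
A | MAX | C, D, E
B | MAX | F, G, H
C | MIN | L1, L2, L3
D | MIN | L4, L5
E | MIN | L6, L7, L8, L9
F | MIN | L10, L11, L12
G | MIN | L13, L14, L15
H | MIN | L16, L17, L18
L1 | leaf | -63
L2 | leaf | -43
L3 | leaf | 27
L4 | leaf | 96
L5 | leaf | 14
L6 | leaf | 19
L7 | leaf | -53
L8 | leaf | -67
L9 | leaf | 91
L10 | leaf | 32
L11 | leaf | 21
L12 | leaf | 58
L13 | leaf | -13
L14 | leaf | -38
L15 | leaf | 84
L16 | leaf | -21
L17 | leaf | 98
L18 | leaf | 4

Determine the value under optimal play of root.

C (MIN): min(-63, -43, 27) = -63
D (MIN): min(96, 14) = 14
E (MIN): min(19, -53, -67, 91) = -67
A (MAX): max(-63, 14, -67) = 14
F (MIN): min(32, 21, 58) = 21
G (MIN): min(-13, -38, 84) = -38
H (MIN): min(-21, 98, 4) = -21
B (MAX): max(21, -38, -21) = 21
root (MIN): min(14, 21) = 14

14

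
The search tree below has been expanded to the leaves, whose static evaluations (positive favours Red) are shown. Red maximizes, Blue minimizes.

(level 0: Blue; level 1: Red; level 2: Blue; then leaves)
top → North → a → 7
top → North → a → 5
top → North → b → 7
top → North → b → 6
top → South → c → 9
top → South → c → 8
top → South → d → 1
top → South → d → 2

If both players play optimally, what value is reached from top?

6

a (Blue): min(7, 5) = 5
b (Blue): min(7, 6) = 6
North (Red): max(5, 6) = 6
c (Blue): min(9, 8) = 8
d (Blue): min(1, 2) = 1
South (Red): max(8, 1) = 8
top (Blue): min(6, 8) = 6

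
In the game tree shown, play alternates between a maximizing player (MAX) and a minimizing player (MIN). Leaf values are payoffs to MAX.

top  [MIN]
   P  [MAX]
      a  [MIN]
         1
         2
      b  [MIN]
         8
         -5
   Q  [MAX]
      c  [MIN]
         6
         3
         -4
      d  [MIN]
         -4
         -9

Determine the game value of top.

a (MIN): min(1, 2) = 1
b (MIN): min(8, -5) = -5
P (MAX): max(1, -5) = 1
c (MIN): min(6, 3, -4) = -4
d (MIN): min(-4, -9) = -9
Q (MAX): max(-4, -9) = -4
top (MIN): min(1, -4) = -4

-4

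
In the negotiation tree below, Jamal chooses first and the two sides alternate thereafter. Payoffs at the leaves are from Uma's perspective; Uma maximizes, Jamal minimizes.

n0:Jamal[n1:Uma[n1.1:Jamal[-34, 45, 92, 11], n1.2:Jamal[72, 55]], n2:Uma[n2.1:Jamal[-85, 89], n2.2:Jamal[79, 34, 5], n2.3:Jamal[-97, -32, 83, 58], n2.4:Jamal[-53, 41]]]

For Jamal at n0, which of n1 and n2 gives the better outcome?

n2

n1.1 (Jamal): min(-34, 45, 92, 11) = -34
n1.2 (Jamal): min(72, 55) = 55
n1 (Uma): max(-34, 55) = 55
n2.1 (Jamal): min(-85, 89) = -85
n2.2 (Jamal): min(79, 34, 5) = 5
n2.3 (Jamal): min(-97, -32, 83, 58) = -97
n2.4 (Jamal): min(-53, 41) = -53
n2 (Uma): max(-85, 5, -97, -53) = 5
Jamal prefers the lower value; n1=55, n2=5. n2 is better since 5 < 55.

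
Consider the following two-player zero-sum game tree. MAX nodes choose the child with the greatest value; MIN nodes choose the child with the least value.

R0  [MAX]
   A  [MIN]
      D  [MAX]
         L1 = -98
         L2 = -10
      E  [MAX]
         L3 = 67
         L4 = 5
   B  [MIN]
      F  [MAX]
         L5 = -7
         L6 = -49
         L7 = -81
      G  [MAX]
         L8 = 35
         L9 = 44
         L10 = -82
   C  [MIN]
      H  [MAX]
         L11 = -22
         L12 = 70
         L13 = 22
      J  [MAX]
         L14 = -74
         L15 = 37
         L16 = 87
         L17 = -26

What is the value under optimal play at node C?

70

H (MAX): max(-22, 70, 22) = 70
J (MAX): max(-74, 37, 87, -26) = 87
C (MIN): min(70, 87) = 70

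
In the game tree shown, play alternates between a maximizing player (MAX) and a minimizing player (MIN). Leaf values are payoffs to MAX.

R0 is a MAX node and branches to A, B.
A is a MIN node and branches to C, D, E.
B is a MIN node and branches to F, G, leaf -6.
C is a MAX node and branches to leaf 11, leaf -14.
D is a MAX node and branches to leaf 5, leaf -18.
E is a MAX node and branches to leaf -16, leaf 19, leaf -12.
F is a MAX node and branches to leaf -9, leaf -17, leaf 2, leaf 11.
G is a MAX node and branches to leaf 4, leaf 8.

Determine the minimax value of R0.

5

C (MAX): max(11, -14) = 11
D (MAX): max(5, -18) = 5
E (MAX): max(-16, 19, -12) = 19
A (MIN): min(11, 5, 19) = 5
F (MAX): max(-9, -17, 2, 11) = 11
G (MAX): max(4, 8) = 8
B (MIN): min(11, 8, -6) = -6
R0 (MAX): max(5, -6) = 5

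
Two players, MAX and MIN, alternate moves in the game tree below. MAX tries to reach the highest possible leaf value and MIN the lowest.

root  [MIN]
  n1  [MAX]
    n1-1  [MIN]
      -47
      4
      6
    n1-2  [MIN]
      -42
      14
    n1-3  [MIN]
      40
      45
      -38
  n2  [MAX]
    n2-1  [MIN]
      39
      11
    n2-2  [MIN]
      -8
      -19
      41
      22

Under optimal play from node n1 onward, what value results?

n1-1 (MIN): min(-47, 4, 6) = -47
n1-2 (MIN): min(-42, 14) = -42
n1-3 (MIN): min(40, 45, -38) = -38
n1 (MAX): max(-47, -42, -38) = -38

-38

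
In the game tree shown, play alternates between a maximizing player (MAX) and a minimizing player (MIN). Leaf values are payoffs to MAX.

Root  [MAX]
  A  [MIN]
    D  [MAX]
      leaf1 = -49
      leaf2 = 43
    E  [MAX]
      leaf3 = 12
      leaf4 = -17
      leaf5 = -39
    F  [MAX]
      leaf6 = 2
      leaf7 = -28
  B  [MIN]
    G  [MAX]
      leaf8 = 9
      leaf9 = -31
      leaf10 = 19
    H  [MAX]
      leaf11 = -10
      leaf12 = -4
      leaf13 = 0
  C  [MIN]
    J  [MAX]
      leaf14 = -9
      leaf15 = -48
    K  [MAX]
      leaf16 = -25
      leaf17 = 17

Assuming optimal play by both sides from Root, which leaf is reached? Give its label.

D (MAX): max(-49, 43) = 43
E (MAX): max(12, -17, -39) = 12
F (MAX): max(2, -28) = 2
A (MIN): min(43, 12, 2) = 2
G (MAX): max(9, -31, 19) = 19
H (MAX): max(-10, -4, 0) = 0
B (MIN): min(19, 0) = 0
J (MAX): max(-9, -48) = -9
K (MAX): max(-25, 17) = 17
C (MIN): min(-9, 17) = -9
Root (MAX): max(2, 0, -9) = 2
At Root, MAX picks A (highest: 2).
At A, MIN picks F (lowest: 2).
At F, MAX picks leaf6 (highest: 2).
Terminal value 2.

leaf6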